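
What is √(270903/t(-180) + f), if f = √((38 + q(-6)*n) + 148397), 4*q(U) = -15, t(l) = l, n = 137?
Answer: √(-1354515 + 450*√591685)/30 ≈ 33.473*I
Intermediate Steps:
q(U) = -15/4 (q(U) = (¼)*(-15) = -15/4)
f = √591685/2 (f = √((38 - 15/4*137) + 148397) = √((38 - 2055/4) + 148397) = √(-1903/4 + 148397) = √(591685/4) = √591685/2 ≈ 384.61)
√(270903/t(-180) + f) = √(270903/(-180) + √591685/2) = √(270903*(-1/180) + √591685/2) = √(-90301/60 + √591685/2)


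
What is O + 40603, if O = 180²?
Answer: 73003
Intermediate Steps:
O = 32400
O + 40603 = 32400 + 40603 = 73003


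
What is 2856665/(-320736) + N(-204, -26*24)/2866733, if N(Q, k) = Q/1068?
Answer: -728847333917117/81832338318432 ≈ -8.9066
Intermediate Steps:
N(Q, k) = Q/1068 (N(Q, k) = Q*(1/1068) = Q/1068)
2856665/(-320736) + N(-204, -26*24)/2866733 = 2856665/(-320736) + ((1/1068)*(-204))/2866733 = 2856665*(-1/320736) - 17/89*1/2866733 = -2856665/320736 - 17/255139237 = -728847333917117/81832338318432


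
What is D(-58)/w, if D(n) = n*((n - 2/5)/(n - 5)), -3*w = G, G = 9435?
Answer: 16936/990675 ≈ 0.017095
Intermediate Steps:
w = -3145 (w = -⅓*9435 = -3145)
D(n) = n*(-⅖ + n)/(-5 + n) (D(n) = n*((n - 2*⅕)/(-5 + n)) = n*((n - ⅖)/(-5 + n)) = n*((-⅖ + n)/(-5 + n)) = n*(-⅖ + n)/(-5 + n))
D(-58)/w = ((⅕)*(-58)*(-2 + 5*(-58))/(-5 - 58))/(-3145) = ((⅕)*(-58)*(-2 - 290)/(-63))*(-1/3145) = ((⅕)*(-58)*(-1/63)*(-292))*(-1/3145) = -16936/315*(-1/3145) = 16936/990675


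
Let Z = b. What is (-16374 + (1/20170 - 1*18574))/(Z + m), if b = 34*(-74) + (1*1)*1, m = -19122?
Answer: 704901159/436418290 ≈ 1.6152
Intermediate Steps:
b = -2515 (b = -2516 + 1*1 = -2516 + 1 = -2515)
Z = -2515
(-16374 + (1/20170 - 1*18574))/(Z + m) = (-16374 + (1/20170 - 1*18574))/(-2515 - 19122) = (-16374 + (1/20170 - 18574))/(-21637) = (-16374 - 374637579/20170)*(-1/21637) = -704901159/20170*(-1/21637) = 704901159/436418290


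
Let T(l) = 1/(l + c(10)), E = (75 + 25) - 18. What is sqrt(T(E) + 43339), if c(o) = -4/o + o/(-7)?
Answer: 9*sqrt(4212785294)/2806 ≈ 208.18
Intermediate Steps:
c(o) = -4/o - o/7 (c(o) = -4/o + o*(-1/7) = -4/o - o/7)
E = 82 (E = 100 - 18 = 82)
T(l) = 1/(-64/35 + l) (T(l) = 1/(l + (-4/10 - 1/7*10)) = 1/(l + (-4*1/10 - 10/7)) = 1/(l + (-2/5 - 10/7)) = 1/(l - 64/35) = 1/(-64/35 + l))
sqrt(T(E) + 43339) = sqrt(35/(-64 + 35*82) + 43339) = sqrt(35/(-64 + 2870) + 43339) = sqrt(35/2806 + 43339) = sqrt(121609269/2806) = 9*sqrt(4212785294)/2806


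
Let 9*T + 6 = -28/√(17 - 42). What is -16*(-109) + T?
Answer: 5230/3 + 28*I/45 ≈ 1743.3 + 0.62222*I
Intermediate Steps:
T = -⅔ + 28*I/45 (T = -⅔ + (-28/√(17 - 42))/9 = -⅔ + (-28*(-I/5))/9 = -⅔ + (-(-28)*I/5)/9 = -⅔ + (28*I/5)/9 = -⅔ + 28*I/45 ≈ -0.66667 + 0.62222*I)
-16*(-109) + T = -16*(-109) + (-⅔ + 28*I/45) = 1744 + (-⅔ + 28*I/45) = 5230/3 + 28*I/45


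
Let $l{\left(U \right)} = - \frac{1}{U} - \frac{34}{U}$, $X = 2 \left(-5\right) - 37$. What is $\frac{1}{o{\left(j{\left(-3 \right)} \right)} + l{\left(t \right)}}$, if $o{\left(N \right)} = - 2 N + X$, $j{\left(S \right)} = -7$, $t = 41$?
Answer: $- \frac{41}{1388} \approx -0.029539$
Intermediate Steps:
$X = -47$ ($X = -10 - 37 = -47$)
$l{\left(U \right)} = - \frac{35}{U}$
$o{\left(N \right)} = -47 - 2 N$ ($o{\left(N \right)} = - 2 N - 47 = -47 - 2 N$)
$\frac{1}{o{\left(j{\left(-3 \right)} \right)} + l{\left(t \right)}} = \frac{1}{\left(-47 - -14\right) - \frac{35}{41}} = \frac{1}{\left(-47 + 14\right) - \frac{35}{41}} = \frac{1}{-33 - \frac{35}{41}} = \frac{1}{- \frac{1388}{41}} = - \frac{41}{1388}$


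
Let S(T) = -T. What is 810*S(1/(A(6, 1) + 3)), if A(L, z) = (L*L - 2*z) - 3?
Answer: -405/17 ≈ -23.824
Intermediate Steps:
A(L, z) = -3 + L² - 2*z (A(L, z) = (L² - 2*z) - 3 = -3 + L² - 2*z)
810*S(1/(A(6, 1) + 3)) = 810*(-1/((-3 + 6² - 2*1) + 3)) = 810*(-1/((-3 + 36 - 2) + 3)) = 810*(-1/(31 + 3)) = 810*(-1/34) = -405/17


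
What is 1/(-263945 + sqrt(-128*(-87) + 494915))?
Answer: -263945/69666456974 - sqrt(506051)/69666456974 ≈ -3.7989e-6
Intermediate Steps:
1/(-263945 + sqrt(-128*(-87) + 494915)) = 1/(-263945 + sqrt(11136 + 494915)) = 1/(-263945 + sqrt(506051))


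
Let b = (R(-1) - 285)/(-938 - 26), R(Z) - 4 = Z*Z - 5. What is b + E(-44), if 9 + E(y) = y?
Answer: -50807/964 ≈ -52.704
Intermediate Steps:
R(Z) = -1 + Z² (R(Z) = 4 + (Z*Z - 5) = 4 + (Z² - 5) = 4 + (-5 + Z²) = -1 + Z²)
E(y) = -9 + y
b = 285/964 (b = ((-1 + (-1)²) - 285)/(-938 - 26) = ((-1 + 1) - 285)/(-964) = (0 - 285)*(-1/964) = -285*(-1/964) = 285/964 ≈ 0.29564)
b + E(-44) = 285/964 + (-9 - 44) = 285/964 - 53 = -50807/964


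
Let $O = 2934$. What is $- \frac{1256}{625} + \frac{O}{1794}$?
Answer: $- \frac{69919}{186875} \approx -0.37415$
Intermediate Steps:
$- \frac{1256}{625} + \frac{O}{1794} = - \frac{1256}{625} + \frac{2934}{1794} = \left(-1256\right) \frac{1}{625} + 2934 \cdot \frac{1}{1794} = - \frac{1256}{625} + \frac{489}{299} = - \frac{69919}{186875}$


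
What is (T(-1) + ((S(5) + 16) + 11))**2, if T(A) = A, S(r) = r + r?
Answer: 1296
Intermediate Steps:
S(r) = 2*r
(T(-1) + ((S(5) + 16) + 11))**2 = (-1 + ((2*5 + 16) + 11))**2 = (-1 + ((10 + 16) + 11))**2 = (-1 + (26 + 11))**2 = (-1 + 37)**2 = 36**2 = 1296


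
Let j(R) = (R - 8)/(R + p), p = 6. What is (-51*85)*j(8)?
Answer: 0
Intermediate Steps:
j(R) = (-8 + R)/(6 + R) (j(R) = (R - 8)/(R + 6) = (-8 + R)/(6 + R))
(-51*85)*j(8) = (-51*85)*((-8 + 8)/(6 + 8)) = -4335*0/14 = -4335*0 = 0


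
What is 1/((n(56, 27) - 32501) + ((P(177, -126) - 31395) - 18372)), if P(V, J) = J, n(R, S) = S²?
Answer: -1/81665 ≈ -1.2245e-5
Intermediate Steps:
1/((n(56, 27) - 32501) + ((P(177, -126) - 31395) - 18372)) = 1/((27² - 32501) + ((-126 - 31395) - 18372)) = 1/((729 - 32501) + (-31521 - 18372)) = 1/(-31772 - 49893) = 1/(-81665) = -1/81665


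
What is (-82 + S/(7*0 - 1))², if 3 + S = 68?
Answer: 21609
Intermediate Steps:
S = 65 (S = -3 + 68 = 65)
(-82 + S/(7*0 - 1))² = (-82 + 65/(7*0 - 1))² = (-82 + 65/(0 - 1))² = (-82 + 65/(-1))² = (-82 + 65*(-1))² = (-82 - 65)² = (-147)² = 21609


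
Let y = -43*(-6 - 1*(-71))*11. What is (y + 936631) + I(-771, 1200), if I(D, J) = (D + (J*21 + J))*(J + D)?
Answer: 11900727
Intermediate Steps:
I(D, J) = (D + J)*(D + 22*J) (I(D, J) = (D + (21*J + J))*(D + J) = (D + 22*J)*(D + J) = (D + J)*(D + 22*J))
y = -30745 (y = -43*(-6 + 71)*11 = -43*65*11 = -2795*11 = -30745)
(y + 936631) + I(-771, 1200) = (-30745 + 936631) + ((-771)**2 + 22*1200**2 + 23*(-771)*1200) = 905886 + (594441 + 22*1440000 - 21279600) = 905886 + (594441 + 31680000 - 21279600) = 905886 + 10994841 = 11900727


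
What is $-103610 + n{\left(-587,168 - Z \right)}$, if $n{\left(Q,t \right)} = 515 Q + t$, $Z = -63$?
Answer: $-405684$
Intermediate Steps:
$n{\left(Q,t \right)} = t + 515 Q$
$-103610 + n{\left(-587,168 - Z \right)} = -103610 + \left(\left(168 - -63\right) + 515 \left(-587\right)\right) = -103610 + \left(\left(168 + 63\right) - 302305\right) = -103610 + \left(231 - 302305\right) = -103610 - 302074 = -405684$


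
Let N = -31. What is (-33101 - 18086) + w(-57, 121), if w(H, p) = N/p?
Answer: -6193658/121 ≈ -51187.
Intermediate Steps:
w(H, p) = -31/p
(-33101 - 18086) + w(-57, 121) = (-33101 - 18086) - 31/121 = -51187 - 31*1/121 = -51187 - 31/121 = -6193658/121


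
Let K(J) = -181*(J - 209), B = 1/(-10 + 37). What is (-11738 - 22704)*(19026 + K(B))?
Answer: -52865163568/27 ≈ -1.9580e+9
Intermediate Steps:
B = 1/27 ≈ 0.037037
K(J) = 37829 - 181*J (K(J) = -181*(-209 + J) = 37829 - 181*J)
(-11738 - 22704)*(19026 + K(B)) = (-11738 - 22704)*(19026 + (37829 - 181*1/27)) = -34442*(19026 + (37829 - 181/27)) = -34442*(19026 + 1021202/27) = -34442*1534904/27 = -52865163568/27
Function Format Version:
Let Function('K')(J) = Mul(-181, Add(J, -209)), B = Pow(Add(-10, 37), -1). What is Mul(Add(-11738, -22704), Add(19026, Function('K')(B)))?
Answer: Rational(-52865163568, 27) ≈ -1.9580e+9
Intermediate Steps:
B = Rational(1, 27) (B = Pow(27, -1) = Rational(1, 27) ≈ 0.037037)
Function('K')(J) = Add(37829, Mul(-181, J)) (Function('K')(J) = Mul(-181, Add(-209, J)) = Add(37829, Mul(-181, J)))
Mul(Add(-11738, -22704), Add(19026, Function('K')(B))) = Mul(Add(-11738, -22704), Add(19026, Add(37829, Mul(-181, Rational(1, 27))))) = Mul(-34442, Add(19026, Add(37829, Rational(-181, 27)))) = Mul(-34442, Add(19026, Rational(1021202, 27))) = Mul(-34442, Rational(1534904, 27)) = Rational(-52865163568, 27)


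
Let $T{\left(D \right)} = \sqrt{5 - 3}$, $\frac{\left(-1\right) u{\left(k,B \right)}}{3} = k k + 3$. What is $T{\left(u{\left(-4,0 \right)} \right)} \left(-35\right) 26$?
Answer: $- 910 \sqrt{2} \approx -1286.9$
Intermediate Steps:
$u{\left(k,B \right)} = -9 - 3 k^{2}$ ($u{\left(k,B \right)} = - 3 \left(k k + 3\right) = - 3 \left(k^{2} + 3\right) = - 3 \left(3 + k^{2}\right) = -9 - 3 k^{2}$)
$T{\left(D \right)} = \sqrt{2}$
$T{\left(u{\left(-4,0 \right)} \right)} \left(-35\right) 26 = \sqrt{2} \left(-35\right) 26 = - 35 \sqrt{2} \cdot 26 = - 910 \sqrt{2}$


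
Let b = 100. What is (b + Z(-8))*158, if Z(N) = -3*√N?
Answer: 15800 - 948*I*√2 ≈ 15800.0 - 1340.7*I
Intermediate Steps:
(b + Z(-8))*158 = (100 - 6*I*√2)*158 = 15800 - 948*I*√2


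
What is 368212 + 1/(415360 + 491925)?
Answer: 334073224421/907285 ≈ 3.6821e+5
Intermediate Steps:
368212 + 1/(415360 + 491925) = 368212 + 1/907285 = 334073224421/907285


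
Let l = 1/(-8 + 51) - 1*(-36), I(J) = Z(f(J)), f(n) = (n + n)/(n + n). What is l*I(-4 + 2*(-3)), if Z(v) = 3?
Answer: 4647/43 ≈ 108.07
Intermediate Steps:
f(n) = 1 (f(n) = (2*n)/((2*n)) = (2*n)*(1/(2*n)) = 1)
I(J) = 3
l = 1549/43 (l = 1/43 + 36 = 1549/43 ≈ 36.023)
l*I(-4 + 2*(-3)) = (1549/43)*3 = 4647/43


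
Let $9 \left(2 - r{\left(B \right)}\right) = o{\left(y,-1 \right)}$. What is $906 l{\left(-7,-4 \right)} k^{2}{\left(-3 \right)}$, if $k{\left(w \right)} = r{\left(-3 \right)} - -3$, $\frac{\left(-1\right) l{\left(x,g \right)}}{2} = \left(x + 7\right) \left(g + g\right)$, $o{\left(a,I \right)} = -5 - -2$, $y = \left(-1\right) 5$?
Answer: $0$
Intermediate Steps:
$y = -5$
$o{\left(a,I \right)} = -3$ ($o{\left(a,I \right)} = -5 + 2 = -3$)
$l{\left(x,g \right)} = - 4 g \left(7 + x\right)$ ($l{\left(x,g \right)} = - 2 \left(x + 7\right) \left(g + g\right) = - 2 \left(7 + x\right) 2 g = - 2 \cdot 2 g \left(7 + x\right) = - 4 g \left(7 + x\right)$)
$r{\left(B \right)} = \frac{7}{3}$ ($r{\left(B \right)} = 2 - - \frac{1}{3} = 2 + \frac{1}{3} = \frac{7}{3}$)
$k{\left(w \right)} = \frac{16}{3}$ ($k{\left(w \right)} = \frac{7}{3} - -3 = \frac{7}{3} + 3 = \frac{16}{3}$)
$906 l{\left(-7,-4 \right)} k^{2}{\left(-3 \right)} = 906 \left(\left(-4\right) \left(-4\right) \left(7 - 7\right)\right) \left(\frac{16}{3}\right)^{2} = 906 \left(\left(-4\right) \left(-4\right) 0\right) \frac{256}{9} = 906 \cdot 0 \cdot \frac{256}{9} = 0 \cdot \frac{256}{9} = 0$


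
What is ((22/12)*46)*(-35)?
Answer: -8855/3 ≈ -2951.7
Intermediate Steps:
((22/12)*46)*(-35) = ((22*(1/12))*46)*(-35) = ((11/6)*46)*(-35) = (253/3)*(-35) = -8855/3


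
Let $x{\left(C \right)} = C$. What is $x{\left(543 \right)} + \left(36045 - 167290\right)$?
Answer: $-130702$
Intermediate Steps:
$x{\left(543 \right)} + \left(36045 - 167290\right) = 543 + \left(36045 - 167290\right) = 543 - 131245 = -130702$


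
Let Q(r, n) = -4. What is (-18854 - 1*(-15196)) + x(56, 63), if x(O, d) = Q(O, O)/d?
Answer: -230458/63 ≈ -3658.1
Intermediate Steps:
x(O, d) = -4/d
(-18854 - 1*(-15196)) + x(56, 63) = (-18854 - 1*(-15196)) - 4/63 = (-18854 + 15196) - 4*1/63 = -3658 - 4/63 = -230458/63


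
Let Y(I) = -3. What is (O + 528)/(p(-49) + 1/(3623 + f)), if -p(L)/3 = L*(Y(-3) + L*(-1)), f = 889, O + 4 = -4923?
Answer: -19848288/30510145 ≈ -0.65055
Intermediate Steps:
O = -4927 (O = -4 - 4923 = -4927)
p(L) = -3*L*(-3 - L) (p(L) = -3*L*(-3 + L*(-1)) = -3*L*(-3 - L))
(O + 528)/(p(-49) + 1/(3623 + f)) = (-4927 + 528)/(3*(-49)*(3 - 49) + 1/(3623 + 889)) = -4399/(3*(-49)*(-46) + 1/4512) = -4399/(6762 + 1/4512) = -4399/30510145/4512 = -4399*4512/30510145 = -19848288/30510145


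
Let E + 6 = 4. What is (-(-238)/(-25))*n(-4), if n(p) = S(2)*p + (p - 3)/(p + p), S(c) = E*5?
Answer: -38913/100 ≈ -389.13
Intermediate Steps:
E = -2 (E = -6 + 4 = -2)
S(c) = -10 (S(c) = -2*5 = -10)
n(p) = -10*p + (-3 + p)/(2*p) (n(p) = -10*p + (p - 3)/(p + p) = -10*p + (-3 + p)/((2*p)) = -10*p + (-3 + p)*(1/(2*p)) = -10*p + (-3 + p)/(2*p))
(-(-238)/(-25))*n(-4) = (-(-238)/(-25))*((½)*(-3 - 4*(1 - 20*(-4)))/(-4)) = (-(-238)*(-1)/25)*((½)*(-¼)*(-3 - 4*(1 + 80))) = (-7*34/25)*((½)*(-¼)*(-3 - 4*81)) = -119*(-1)*(-3 - 324)/(25*4) = -119*(-1)*(-327)/(25*4) = -238/25*327/8 = -38913/100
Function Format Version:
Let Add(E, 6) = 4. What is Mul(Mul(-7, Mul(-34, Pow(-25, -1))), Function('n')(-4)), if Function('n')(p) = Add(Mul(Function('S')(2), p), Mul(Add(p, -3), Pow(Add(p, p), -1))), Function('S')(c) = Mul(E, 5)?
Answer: Rational(-38913, 100) ≈ -389.13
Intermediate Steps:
E = -2 (E = Add(-6, 4) = -2)
Function('S')(c) = -10 (Function('S')(c) = Mul(-2, 5) = -10)
Function('n')(p) = Add(Mul(-10, p), Mul(Rational(1, 2), Pow(p, -1), Add(-3, p))) (Function('n')(p) = Add(Mul(-10, p), Mul(Add(p, -3), Pow(Add(p, p), -1))) = Add(Mul(-10, p), Mul(Add(-3, p), Pow(Mul(2, p), -1))) = Add(Mul(-10, p), Mul(Add(-3, p), Mul(Rational(1, 2), Pow(p, -1)))) = Add(Mul(-10, p), Mul(Rational(1, 2), Pow(p, -1), Add(-3, p))))
Mul(Mul(-7, Mul(-34, Pow(-25, -1))), Function('n')(-4)) = Mul(Mul(-7, Mul(-34, Pow(-25, -1))), Mul(Rational(1, 2), Pow(-4, -1), Add(-3, Mul(-4, Add(1, Mul(-20, -4)))))) = Mul(Mul(-7, Mul(-34, Rational(-1, 25))), Mul(Rational(1, 2), Rational(-1, 4), Add(-3, Mul(-4, Add(1, 80))))) = Mul(Mul(-7, Rational(34, 25)), Mul(Rational(1, 2), Rational(-1, 4), Add(-3, Mul(-4, 81)))) = Mul(Rational(-238, 25), Mul(Rational(1, 2), Rational(-1, 4), Add(-3, -324))) = Mul(Rational(-238, 25), Mul(Rational(1, 2), Rational(-1, 4), -327)) = Mul(Rational(-238, 25), Rational(327, 8)) = Rational(-38913, 100)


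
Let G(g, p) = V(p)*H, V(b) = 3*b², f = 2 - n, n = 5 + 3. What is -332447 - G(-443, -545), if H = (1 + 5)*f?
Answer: 31746253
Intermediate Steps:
n = 8
f = -6 (f = 2 - 1*8 = 2 - 8 = -6)
H = -36 (H = (1 + 5)*(-6) = 6*(-6) = -36)
G(g, p) = -108*p² (G(g, p) = (3*p²)*(-36) = -108*p²)
-332447 - G(-443, -545) = -332447 - (-108)*(-545)² = -332447 - (-108)*297025 = -332447 - 1*(-32078700) = -332447 + 32078700 = 31746253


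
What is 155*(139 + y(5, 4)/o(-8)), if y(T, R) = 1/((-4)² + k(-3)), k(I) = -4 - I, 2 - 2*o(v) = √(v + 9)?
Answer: 64697/3 ≈ 21566.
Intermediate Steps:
o(v) = 1 - √(9 + v)/2 (o(v) = 1 - √(v + 9)/2 = 1 - √(9 + v)/2)
y(T, R) = 1/15 (y(T, R) = 1/((-4)² + (-4 - 1*(-3))) = 1/(16 + (-4 + 3)) = 1/(16 - 1) = 1/15)
155*(139 + y(5, 4)/o(-8)) = 155*(139 + 1/(15*(1 - √(9 - 8)/2))) = 155*(139 + 1/(15*(1 - √1/2))) = 155*(139 + 1/(15*(1 - ½*1))) = 155*(139 + 1/(15*(1 - ½))) = 155*(139 + 1/(15*(½))) = 155*(139 + (1/15)*2) = 155*(139 + 2/15) = 155*(2087/15) = 64697/3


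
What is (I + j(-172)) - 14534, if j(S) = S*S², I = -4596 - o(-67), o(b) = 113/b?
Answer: -342207613/67 ≈ -5.1076e+6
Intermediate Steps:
I = -307819/67 (I = -4596 - 113/(-67) = -4596 - 113*(-1)/67 = -4596 - 1*(-113/67) = -4596 + 113/67 = -307819/67 ≈ -4594.3)
j(S) = S³
(I + j(-172)) - 14534 = (-307819/67 + (-172)³) - 14534 = (-307819/67 - 5088448) - 14534 = -341233835/67 - 14534 = -342207613/67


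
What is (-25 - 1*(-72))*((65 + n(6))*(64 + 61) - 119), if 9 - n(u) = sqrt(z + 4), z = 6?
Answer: 429157 - 5875*sqrt(10) ≈ 4.1058e+5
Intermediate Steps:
n(u) = 9 - sqrt(10) (n(u) = 9 - sqrt(6 + 4) = 9 - sqrt(10))
(-25 - 1*(-72))*((65 + n(6))*(64 + 61) - 119) = (-25 - 1*(-72))*((65 + (9 - sqrt(10)))*(64 + 61) - 119) = (-25 + 72)*((74 - sqrt(10))*125 - 119) = 47*((9250 - 125*sqrt(10)) - 119) = 47*(9131 - 125*sqrt(10)) = 429157 - 5875*sqrt(10)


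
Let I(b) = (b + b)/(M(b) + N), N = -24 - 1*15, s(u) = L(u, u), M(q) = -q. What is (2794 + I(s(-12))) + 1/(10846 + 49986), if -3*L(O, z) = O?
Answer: 7307991531/2615776 ≈ 2793.8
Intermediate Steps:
L(O, z) = -O/3
s(u) = -u/3
N = -39 (N = -24 - 15 = -39)
I(b) = 2*b/(-39 - b) (I(b) = (b + b)/(-b - 39) = (2*b)/(-39 - b) = 2*b/(-39 - b))
(2794 + I(s(-12))) + 1/(10846 + 49986) = (2794 - 2*(-1/3*(-12))/(39 - 1/3*(-12))) + 1/(10846 + 49986) = (2794 - 2*4/(39 + 4)) + 1/60832 = (2794 - 2*4/43) + 1/60832 = (2794 - 2*4*1/43) + 1/60832 = (2794 - 8/43) + 1/60832 = 120134/43 + 1/60832 = 7307991531/2615776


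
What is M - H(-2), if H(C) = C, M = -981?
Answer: -979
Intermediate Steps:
M - H(-2) = -981 - 1*(-2) = -981 + 2 = -979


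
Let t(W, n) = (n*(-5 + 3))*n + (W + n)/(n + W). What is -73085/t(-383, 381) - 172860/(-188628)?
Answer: 5330897120/4563555799 ≈ 1.1681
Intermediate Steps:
t(W, n) = 1 - 2*n**2 (t(W, n) = (n*(-2))*n + (W + n)/(W + n) = (-2*n)*n + 1 = -2*n**2 + 1 = 1 - 2*n**2)
-73085/t(-383, 381) - 172860/(-188628) = -73085/(1 - 2*381**2) - 172860/(-188628) = -73085/(1 - 2*145161) - 172860*(-1/188628) = -73085/(1 - 290322) + 14405/15719 = -73085/(-290321) + 14405/15719 = -73085*(-1/290321) + 14405/15719 = 73085/290321 + 14405/15719 = 5330897120/4563555799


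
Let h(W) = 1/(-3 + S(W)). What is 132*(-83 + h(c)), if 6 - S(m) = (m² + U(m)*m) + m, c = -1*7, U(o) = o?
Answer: -21915/2 ≈ -10958.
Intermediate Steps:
c = -7
S(m) = 6 - m - 2*m² (S(m) = 6 - ((m² + m*m) + m) = 6 - ((m² + m²) + m) = 6 - (2*m² + m) = 6 - (m + 2*m²) = 6 + (-m - 2*m²) = 6 - m - 2*m²)
h(W) = 1/(3 - W - 2*W²) (h(W) = 1/(-3 + (6 - W - 2*W²)) = 1/(3 - W - 2*W²))
132*(-83 + h(c)) = 132*(-83 - 1/(-3 - 7 + 2*(-7)²)) = 132*(-83 - 1/(-3 - 7 + 2*49)) = 132*(-83 - 1/(-3 - 7 + 98)) = 132*(-83 - 1/88) = 132*(-7305/88) = -21915/2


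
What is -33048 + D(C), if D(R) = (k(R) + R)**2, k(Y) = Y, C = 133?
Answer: 37708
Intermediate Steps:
D(R) = 4*R**2 (D(R) = (R + R)**2 = (2*R)**2 = 4*R**2)
-33048 + D(C) = -33048 + 4*133**2 = -33048 + 4*17689 = -33048 + 70756 = 37708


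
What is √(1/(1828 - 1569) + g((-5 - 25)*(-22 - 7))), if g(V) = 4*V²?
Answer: √203094435859/259 ≈ 1740.0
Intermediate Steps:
√(1/(1828 - 1569) + g((-5 - 25)*(-22 - 7))) = √(1/(1828 - 1569) + 4*((-5 - 25)*(-22 - 7))²) = √(1/259 + 4*(-30*(-29))²) = √(1/259 + 4*870²) = √(1/259 + 4*756900) = √(1/259 + 3027600) = √(784148401/259) = √203094435859/259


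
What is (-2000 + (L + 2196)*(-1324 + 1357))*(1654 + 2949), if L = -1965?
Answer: 25882669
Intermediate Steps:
(-2000 + (L + 2196)*(-1324 + 1357))*(1654 + 2949) = (-2000 + (-1965 + 2196)*(-1324 + 1357))*(1654 + 2949) = (-2000 + 231*33)*4603 = (-2000 + 7623)*4603 = 5623*4603 = 25882669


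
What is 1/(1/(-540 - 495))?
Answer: -1035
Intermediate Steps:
1/(1/(-540 - 495)) = 1/(1/(-1035)) = 1/(-1/1035) = -1035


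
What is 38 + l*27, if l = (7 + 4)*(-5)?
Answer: -1447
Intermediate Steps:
l = -55 (l = 11*(-5) = -55)
38 + l*27 = 38 - 55*27 = 38 - 1485 = -1447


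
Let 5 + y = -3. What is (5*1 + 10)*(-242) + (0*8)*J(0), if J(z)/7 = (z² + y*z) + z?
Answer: -3630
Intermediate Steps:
y = -8 (y = -5 - 3 = -8)
J(z) = -49*z + 7*z² (J(z) = 7*((z² - 8*z) + z) = 7*(z² - 7*z) = -49*z + 7*z²)
(5*1 + 10)*(-242) + (0*8)*J(0) = (5*1 + 10)*(-242) + (0*8)*(7*0*(-7 + 0)) = (5 + 10)*(-242) + 0*(7*0*(-7)) = 15*(-242) + 0*0 = -3630 + 0 = -3630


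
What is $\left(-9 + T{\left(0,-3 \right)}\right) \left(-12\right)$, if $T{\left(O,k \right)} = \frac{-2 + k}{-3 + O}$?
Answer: $88$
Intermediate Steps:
$T{\left(O,k \right)} = \frac{-2 + k}{-3 + O}$
$\left(-9 + T{\left(0,-3 \right)}\right) \left(-12\right) = \left(-9 + \frac{-2 - 3}{-3 + 0}\right) \left(-12\right) = \left(-9 + \frac{1}{-3} \left(-5\right)\right) \left(-12\right) = \left(-9 - - \frac{5}{3}\right) \left(-12\right) = \left(-9 + \frac{5}{3}\right) \left(-12\right) = \left(- \frac{22}{3}\right) \left(-12\right) = 88$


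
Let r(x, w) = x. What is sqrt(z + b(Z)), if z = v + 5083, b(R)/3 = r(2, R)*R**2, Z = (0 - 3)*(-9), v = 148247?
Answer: 2*sqrt(39426) ≈ 397.12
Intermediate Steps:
Z = 27 (Z = -3*(-9) = 27)
b(R) = 6*R**2 (b(R) = 3*(2*R**2) = 6*R**2)
z = 153330 (z = 148247 + 5083 = 153330)
sqrt(z + b(Z)) = sqrt(153330 + 6*27**2) = sqrt(153330 + 6*729) = sqrt(153330 + 4374) = sqrt(157704) = 2*sqrt(39426)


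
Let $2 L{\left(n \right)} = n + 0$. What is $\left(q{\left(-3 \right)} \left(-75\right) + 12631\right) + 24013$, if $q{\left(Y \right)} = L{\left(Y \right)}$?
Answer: $\frac{73513}{2} \approx 36757.0$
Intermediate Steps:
$L{\left(n \right)} = \frac{n}{2}$ ($L{\left(n \right)} = \frac{n + 0}{2} = \frac{n}{2}$)
$q{\left(Y \right)} = \frac{Y}{2}$
$\left(q{\left(-3 \right)} \left(-75\right) + 12631\right) + 24013 = \left(\frac{1}{2} \left(-3\right) \left(-75\right) + 12631\right) + 24013 = \left(\left(- \frac{3}{2}\right) \left(-75\right) + 12631\right) + 24013 = \left(\frac{225}{2} + 12631\right) + 24013 = \frac{25487}{2} + 24013 = \frac{73513}{2}$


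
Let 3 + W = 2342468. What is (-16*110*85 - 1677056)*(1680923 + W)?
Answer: -7349345830528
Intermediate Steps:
W = 2342465 (W = -3 + 2342468 = 2342465)
(-16*110*85 - 1677056)*(1680923 + W) = (-16*110*85 - 1677056)*(1680923 + 2342465) = (-1760*85 - 1677056)*4023388 = (-149600 - 1677056)*4023388 = -1826656*4023388 = -7349345830528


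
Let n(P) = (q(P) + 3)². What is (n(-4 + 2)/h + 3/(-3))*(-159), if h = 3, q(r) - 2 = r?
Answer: -318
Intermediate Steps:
q(r) = 2 + r
n(P) = (5 + P)² (n(P) = ((2 + P) + 3)² = (5 + P)²)
(n(-4 + 2)/h + 3/(-3))*(-159) = ((5 + (-4 + 2))²/3 + 3/(-3))*(-159) = ((5 - 2)²*(⅓) + 3*(-⅓))*(-159) = (3²*(⅓) - 1)*(-159) = (9*(⅓) - 1)*(-159) = (3 - 1)*(-159) = 2*(-159) = -318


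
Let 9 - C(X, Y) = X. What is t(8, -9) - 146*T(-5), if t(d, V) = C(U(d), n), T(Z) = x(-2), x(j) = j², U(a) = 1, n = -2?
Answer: -576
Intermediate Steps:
C(X, Y) = 9 - X
T(Z) = 4 (T(Z) = (-2)² = 4)
t(d, V) = 8 (t(d, V) = 9 - 1*1 = 9 - 1 = 8)
t(8, -9) - 146*T(-5) = 8 - 146*4 = 8 - 584 = -576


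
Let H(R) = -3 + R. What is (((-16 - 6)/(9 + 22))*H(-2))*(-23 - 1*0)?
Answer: -2530/31 ≈ -81.613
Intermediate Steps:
(((-16 - 6)/(9 + 22))*H(-2))*(-23 - 1*0) = (((-16 - 6)/(9 + 22))*(-3 - 2))*(-23 - 1*0) = (-22/31*(-5))*(-23 + 0) = (-22*1/31*(-5))*(-23) = -22/31*(-5)*(-23) = (110/31)*(-23) = -2530/31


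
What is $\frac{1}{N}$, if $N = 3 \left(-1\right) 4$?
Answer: $- \frac{1}{12} \approx -0.083333$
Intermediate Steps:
$N = -12$ ($N = \left(-3\right) 4 = -12$)
$\frac{1}{N} = \frac{1}{-12} = - \frac{1}{12}$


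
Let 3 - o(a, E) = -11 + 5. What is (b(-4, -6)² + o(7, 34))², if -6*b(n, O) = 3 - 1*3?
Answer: 81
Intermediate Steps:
o(a, E) = 9 (o(a, E) = 3 - (-11 + 5) = 3 - 1*(-6) = 3 + 6 = 9)
b(n, O) = 0 (b(n, O) = -(3 - 1*3)/6 = -(3 - 3)/6 = -⅙*0 = 0)
(b(-4, -6)² + o(7, 34))² = (0² + 9)² = (0 + 9)² = 9² = 81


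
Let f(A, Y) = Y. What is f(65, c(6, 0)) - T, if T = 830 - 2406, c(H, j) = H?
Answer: 1582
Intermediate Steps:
T = -1576
f(65, c(6, 0)) - T = 6 - 1*(-1576) = 6 + 1576 = 1582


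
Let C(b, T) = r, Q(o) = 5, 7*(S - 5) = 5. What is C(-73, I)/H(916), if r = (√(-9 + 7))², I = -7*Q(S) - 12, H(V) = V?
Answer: -1/458 ≈ -0.0021834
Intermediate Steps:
S = 40/7 (S = 5 + (⅐)*5 = 5 + 5/7 = 40/7 ≈ 5.7143)
I = -47 (I = -7*5 - 12 = -35 - 12 = -47)
r = -2 (r = (√(-2))² = (I*√2)² = -2)
C(b, T) = -2
C(-73, I)/H(916) = -2/916 = -2*1/916 = -1/458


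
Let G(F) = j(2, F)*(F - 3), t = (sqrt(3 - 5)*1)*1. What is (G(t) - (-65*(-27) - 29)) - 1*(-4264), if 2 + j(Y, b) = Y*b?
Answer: 2540 - 8*I*sqrt(2) ≈ 2540.0 - 11.314*I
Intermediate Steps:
j(Y, b) = -2 + Y*b
t = I*sqrt(2) (t = (sqrt(-2)*1)*1 = ((I*sqrt(2))*1)*1 = (I*sqrt(2))*1 = I*sqrt(2) ≈ 1.4142*I)
G(F) = (-3 + F)*(-2 + 2*F) (G(F) = (-2 + 2*F)*(F - 3) = (-2 + 2*F)*(-3 + F) = (-3 + F)*(-2 + 2*F))
(G(t) - (-65*(-27) - 29)) - 1*(-4264) = (2*(-1 + I*sqrt(2))*(-3 + I*sqrt(2)) - (-65*(-27) - 29)) - 1*(-4264) = (2*(-1 + I*sqrt(2))*(-3 + I*sqrt(2)) - (1755 - 29)) + 4264 = (2*(-1 + I*sqrt(2))*(-3 + I*sqrt(2)) - 1*1726) + 4264 = (2*(-1 + I*sqrt(2))*(-3 + I*sqrt(2)) - 1726) + 4264 = (-1726 + 2*(-1 + I*sqrt(2))*(-3 + I*sqrt(2))) + 4264 = 2538 + 2*(-1 + I*sqrt(2))*(-3 + I*sqrt(2))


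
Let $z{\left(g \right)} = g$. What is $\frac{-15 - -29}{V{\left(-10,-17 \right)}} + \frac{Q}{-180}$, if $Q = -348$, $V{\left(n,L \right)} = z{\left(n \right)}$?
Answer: $\frac{8}{15} \approx 0.53333$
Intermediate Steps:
$V{\left(n,L \right)} = n$
$\frac{-15 - -29}{V{\left(-10,-17 \right)}} + \frac{Q}{-180} = \frac{-15 - -29}{-10} - \frac{348}{-180} = \left(-15 + 29\right) \left(- \frac{1}{10}\right) - - \frac{29}{15} = 14 \left(- \frac{1}{10}\right) + \frac{29}{15} = - \frac{7}{5} + \frac{29}{15} = \frac{8}{15}$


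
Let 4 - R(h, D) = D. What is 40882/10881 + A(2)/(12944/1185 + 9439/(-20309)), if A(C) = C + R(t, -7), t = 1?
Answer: 13694005009987/2738687647761 ≈ 5.0002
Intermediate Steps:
R(h, D) = 4 - D
A(C) = 11 + C (A(C) = C + (4 - 1*(-7)) = C + (4 + 7) = C + 11 = 11 + C)
40882/10881 + A(2)/(12944/1185 + 9439/(-20309)) = 40882/10881 + (11 + 2)/(12944/1185 + 9439/(-20309)) = 40882*(1/10881) + 13/(12944*(1/1185) + 9439*(-1/20309)) = 40882/10881 + 13/(12944/1185 - 9439/20309) = 40882/10881 + 13/(251694481/24066165) = 40882/10881 + 13*(24066165/251694481) = 40882/10881 + 312860145/251694481 = 13694005009987/2738687647761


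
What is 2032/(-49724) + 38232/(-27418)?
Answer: -244595168/170416579 ≈ -1.4353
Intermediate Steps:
2032/(-49724) + 38232/(-27418) = 2032*(-1/49724) + 38232*(-1/27418) = -508/12431 - 19116/13709 = -244595168/170416579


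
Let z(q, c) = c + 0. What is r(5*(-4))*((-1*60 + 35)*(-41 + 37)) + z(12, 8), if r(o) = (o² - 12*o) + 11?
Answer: 65108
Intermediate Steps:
z(q, c) = c
r(o) = 11 + o² - 12*o
r(5*(-4))*((-1*60 + 35)*(-41 + 37)) + z(12, 8) = (11 + (5*(-4))² - 60*(-4))*((-1*60 + 35)*(-41 + 37)) + 8 = (11 + (-20)² - 12*(-20))*((-60 + 35)*(-4)) + 8 = (11 + 400 + 240)*(-25*(-4)) + 8 = 651*100 + 8 = 65100 + 8 = 65108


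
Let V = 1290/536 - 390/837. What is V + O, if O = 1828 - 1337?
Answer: 36858167/74772 ≈ 492.94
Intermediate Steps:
V = 145115/74772 (V = 1290*(1/536) - 390*1/837 = 645/268 - 130/279 = 145115/74772 ≈ 1.9408)
O = 491
V + O = 145115/74772 + 491 = 36858167/74772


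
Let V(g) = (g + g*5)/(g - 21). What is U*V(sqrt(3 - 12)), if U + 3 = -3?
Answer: -18/25 + 126*I/25 ≈ -0.72 + 5.04*I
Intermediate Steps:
V(g) = 6*g/(-21 + g) (V(g) = (g + 5*g)/(-21 + g) = (6*g)/(-21 + g) = 6*g/(-21 + g))
U = -6 (U = -3 - 3 = -6)
U*V(sqrt(3 - 12)) = -36*sqrt(3 - 12)/(-21 + sqrt(3 - 12)) = -36*sqrt(-9)/(-21 + sqrt(-9)) = -36*3*I/(-21 + 3*I) = -36*3*I*(-21 - 3*I)/450 = -6*I*(-21 - 3*I)/25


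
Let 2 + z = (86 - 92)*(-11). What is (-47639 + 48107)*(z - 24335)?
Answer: -11358828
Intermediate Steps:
z = 64 (z = -2 + (86 - 92)*(-11) = -2 - 6*(-11) = -2 + 66 = 64)
(-47639 + 48107)*(z - 24335) = (-47639 + 48107)*(64 - 24335) = 468*(-24271) = -11358828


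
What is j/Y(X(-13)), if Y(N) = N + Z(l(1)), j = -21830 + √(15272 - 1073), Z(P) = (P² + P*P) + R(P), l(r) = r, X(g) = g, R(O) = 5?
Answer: 10915/3 - √14199/6 ≈ 3618.5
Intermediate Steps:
Z(P) = 5 + 2*P² (Z(P) = (P² + P*P) + 5 = (P² + P²) + 5 = 2*P² + 5 = 5 + 2*P²)
j = -21830 + √14199 ≈ -21711.
Y(N) = 7 + N (Y(N) = N + (5 + 2*1²) = N + (5 + 2*1) = N + (5 + 2) = N + 7 = 7 + N)
j/Y(X(-13)) = (-21830 + √14199)/(7 - 13) = (-21830 + √14199)/(-6) = (-21830 + √14199)*(-⅙) = 10915/3 - √14199/6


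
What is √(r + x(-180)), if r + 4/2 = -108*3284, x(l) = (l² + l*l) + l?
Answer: I*√290054 ≈ 538.57*I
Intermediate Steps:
x(l) = l + 2*l² (x(l) = (l² + l²) + l = 2*l² + l = l + 2*l²)
r = -354674 (r = -2 - 108*3284 = -2 - 354672 = -354674)
√(r + x(-180)) = √(-354674 - 180*(1 + 2*(-180))) = √(-354674 - 180*(1 - 360)) = √(-354674 - 180*(-359)) = √(-354674 + 64620) = √(-290054) = I*√290054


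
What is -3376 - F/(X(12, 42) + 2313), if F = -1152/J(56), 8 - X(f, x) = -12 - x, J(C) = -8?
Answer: -8018144/2375 ≈ -3376.1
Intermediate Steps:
X(f, x) = 20 + x (X(f, x) = 8 - (-12 - x) = 8 + (12 + x) = 20 + x)
F = 144 (F = -1152/(-8) = -1152*(-⅛) = 144)
-3376 - F/(X(12, 42) + 2313) = -3376 - 144/((20 + 42) + 2313) = -3376 - 144/(62 + 2313) = -3376 - 144/2375 = -8018144/2375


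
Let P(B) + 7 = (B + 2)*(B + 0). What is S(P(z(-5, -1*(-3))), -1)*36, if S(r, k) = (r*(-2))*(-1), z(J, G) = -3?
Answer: -288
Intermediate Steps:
P(B) = -7 + B*(2 + B) (P(B) = -7 + (B + 2)*(B + 0) = -7 + (2 + B)*B = -7 + B*(2 + B))
S(r, k) = 2*r (S(r, k) = -2*r*(-1) = 2*r)
S(P(z(-5, -1*(-3))), -1)*36 = (2*(-7 + (-3)² + 2*(-3)))*36 = (2*(-7 + 9 - 6))*36 = (2*(-4))*36 = -8*36 = -288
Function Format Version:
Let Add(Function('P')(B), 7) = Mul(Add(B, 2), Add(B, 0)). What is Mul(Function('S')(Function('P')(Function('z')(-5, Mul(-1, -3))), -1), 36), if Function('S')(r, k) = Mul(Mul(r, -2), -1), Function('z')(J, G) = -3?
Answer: -288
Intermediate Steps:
Function('P')(B) = Add(-7, Mul(B, Add(2, B))) (Function('P')(B) = Add(-7, Mul(Add(B, 2), Add(B, 0))) = Add(-7, Mul(Add(2, B), B)) = Add(-7, Mul(B, Add(2, B))))
Function('S')(r, k) = Mul(2, r) (Function('S')(r, k) = Mul(Mul(-2, r), -1) = Mul(2, r))
Mul(Function('S')(Function('P')(Function('z')(-5, Mul(-1, -3))), -1), 36) = Mul(Mul(2, Add(-7, Pow(-3, 2), Mul(2, -3))), 36) = Mul(Mul(2, Add(-7, 9, -6)), 36) = Mul(Mul(2, -4), 36) = Mul(-8, 36) = -288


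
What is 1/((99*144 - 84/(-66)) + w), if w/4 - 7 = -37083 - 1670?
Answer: -11/1547994 ≈ -7.1060e-6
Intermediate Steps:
w = -154984 (w = 28 + 4*(-37083 - 1670) = 28 + 4*(-38753) = 28 - 155012 = -154984)
1/((99*144 - 84/(-66)) + w) = 1/((99*144 - 84/(-66)) - 154984) = 1/((14256 - 84*(-1/66)) - 154984) = 1/((14256 + 14/11) - 154984) = 1/(156830/11 - 154984) = 1/(-1547994/11) = -11/1547994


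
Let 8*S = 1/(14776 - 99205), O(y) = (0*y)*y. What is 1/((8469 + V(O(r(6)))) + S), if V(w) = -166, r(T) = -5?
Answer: 675432/5608111895 ≈ 0.00012044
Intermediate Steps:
O(y) = 0 (O(y) = 0*y = 0)
S = -1/675432 (S = 1/(8*(14776 - 99205)) = (1/8)/(-84429) = (1/8)*(-1/84429) = -1/675432 ≈ -1.4805e-6)
1/((8469 + V(O(r(6)))) + S) = 1/((8469 - 166) - 1/675432) = 1/(8303 - 1/675432) = 1/(5608111895/675432) = 675432/5608111895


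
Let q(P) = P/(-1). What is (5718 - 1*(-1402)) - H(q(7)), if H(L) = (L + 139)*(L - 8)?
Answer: 9100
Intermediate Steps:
q(P) = -P (q(P) = P*(-1) = -P)
H(L) = (-8 + L)*(139 + L) (H(L) = (139 + L)*(-8 + L) = (-8 + L)*(139 + L))
(5718 - 1*(-1402)) - H(q(7)) = (5718 - 1*(-1402)) - (-1112 + (-1*7)**2 + 131*(-1*7)) = (5718 + 1402) - (-1112 + (-7)**2 + 131*(-7)) = 7120 - (-1112 + 49 - 917) = 7120 - 1*(-1980) = 7120 + 1980 = 9100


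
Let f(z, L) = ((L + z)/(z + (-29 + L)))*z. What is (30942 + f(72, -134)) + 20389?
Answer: 4675585/91 ≈ 51380.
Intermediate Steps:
f(z, L) = z*(L + z)/(-29 + L + z) (f(z, L) = ((L + z)/(-29 + L + z))*z = z*(L + z)/(-29 + L + z))
(30942 + f(72, -134)) + 20389 = (30942 + 72*(-134 + 72)/(-29 - 134 + 72)) + 20389 = (30942 + 72*(-62)/(-91)) + 20389 = (30942 + 72*(-1/91)*(-62)) + 20389 = (30942 + 4464/91) + 20389 = 2820186/91 + 20389 = 4675585/91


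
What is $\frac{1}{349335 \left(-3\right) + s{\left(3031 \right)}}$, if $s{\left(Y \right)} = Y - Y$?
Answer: $- \frac{1}{1048005} \approx -9.5419 \cdot 10^{-7}$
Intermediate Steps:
$s{\left(Y \right)} = 0$
$\frac{1}{349335 \left(-3\right) + s{\left(3031 \right)}} = \frac{1}{349335 \left(-3\right) + 0} = \frac{1}{-1048005 + 0} = \frac{1}{-1048005} = - \frac{1}{1048005}$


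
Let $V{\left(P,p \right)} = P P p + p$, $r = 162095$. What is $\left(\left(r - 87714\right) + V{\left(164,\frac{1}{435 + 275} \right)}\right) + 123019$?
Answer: $\frac{140180897}{710} \approx 1.9744 \cdot 10^{5}$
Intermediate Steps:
$V{\left(P,p \right)} = p + p P^{2}$ ($V{\left(P,p \right)} = P^{2} p + p = p P^{2} + p = p + p P^{2}$)
$\left(\left(r - 87714\right) + V{\left(164,\frac{1}{435 + 275} \right)}\right) + 123019 = \left(\left(162095 - 87714\right) + \frac{1 + 164^{2}}{435 + 275}\right) + 123019 = \left(74381 + \frac{1 + 26896}{710}\right) + 123019 = \left(74381 + \frac{1}{710} \cdot 26897\right) + 123019 = \left(74381 + \frac{26897}{710}\right) + 123019 = \frac{52837407}{710} + 123019 = \frac{140180897}{710}$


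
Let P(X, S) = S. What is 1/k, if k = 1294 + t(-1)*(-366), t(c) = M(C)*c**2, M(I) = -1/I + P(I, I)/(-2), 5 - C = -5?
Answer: 5/15803 ≈ 0.00031640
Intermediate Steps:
C = 10 (C = 5 - 1*(-5) = 5 + 5 = 10)
M(I) = -1/I - I/2 (M(I) = -1/I + I/(-2) = -1/I + I*(-1/2) = -1/I - I/2)
t(c) = -51*c**2/10 (t(c) = (-1/10 - 1/2*10)*c**2 = (-1*1/10 - 5)*c**2 = (-1/10 - 5)*c**2 = -51*c**2/10)
k = 15803/5 (k = 1294 - 51/10*(-1)**2*(-366) = 1294 - 51/10*1*(-366) = 1294 - 51/10*(-366) = 1294 + 9333/5 = 15803/5 ≈ 3160.6)
1/k = 1/(15803/5) = 5/15803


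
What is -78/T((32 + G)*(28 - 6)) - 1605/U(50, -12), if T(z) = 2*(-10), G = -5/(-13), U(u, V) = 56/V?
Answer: 12174/35 ≈ 347.83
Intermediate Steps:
G = 5/13 (G = -5*(-1/13) = 5/13 ≈ 0.38462)
T(z) = -20
-78/T((32 + G)*(28 - 6)) - 1605/U(50, -12) = -78/(-20) - 1605/(56/(-12)) = -78*(-1/20) - 1605/(56*(-1/12)) = 39/10 - 1605/(-14/3) = 39/10 - 1605*(-3/14) = 39/10 + 4815/14 = 12174/35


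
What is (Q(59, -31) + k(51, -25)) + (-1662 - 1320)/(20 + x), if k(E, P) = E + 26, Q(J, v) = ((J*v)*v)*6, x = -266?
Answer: 13951608/41 ≈ 3.4028e+5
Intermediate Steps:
Q(J, v) = 6*J*v² (Q(J, v) = (J*v²)*6 = 6*J*v²)
k(E, P) = 26 + E
(Q(59, -31) + k(51, -25)) + (-1662 - 1320)/(20 + x) = (6*59*(-31)² + (26 + 51)) + (-1662 - 1320)/(20 - 266) = (6*59*961 + 77) - 2982/(-246) = (340194 + 77) - 2982*(-1/246) = 340271 + 497/41 = 13951608/41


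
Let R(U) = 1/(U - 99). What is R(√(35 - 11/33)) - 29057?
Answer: -851341340/29299 - 2*√78/29299 ≈ -29057.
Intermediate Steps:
R(U) = 1/(-99 + U)
R(√(35 - 11/33)) - 29057 = 1/(-99 + √(35 - 11/33)) - 29057 = 1/(-99 + √(35 - 11*1/33)) - 29057 = 1/(-99 + √(35 - ⅓)) - 29057 = 1/(-99 + √(104/3)) - 29057 = 1/(-99 + 2*√78/3) - 29057 = -29057 + 1/(-99 + 2*√78/3)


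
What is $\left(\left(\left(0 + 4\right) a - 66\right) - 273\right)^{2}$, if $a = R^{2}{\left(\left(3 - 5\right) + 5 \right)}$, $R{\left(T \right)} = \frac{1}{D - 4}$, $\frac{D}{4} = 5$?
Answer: $\frac{470673025}{4096} \approx 1.1491 \cdot 10^{5}$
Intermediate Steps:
$D = 20$ ($D = 4 \cdot 5 = 20$)
$R{\left(T \right)} = \frac{1}{16}$ ($R{\left(T \right)} = \frac{1}{20 - 4} = \frac{1}{16}$)
$a = \frac{1}{256}$ ($a = \left(\frac{1}{16}\right)^{2} = \frac{1}{256} \approx 0.0039063$)
$\left(\left(\left(0 + 4\right) a - 66\right) - 273\right)^{2} = \left(\left(\left(0 + 4\right) \frac{1}{256} - 66\right) - 273\right)^{2} = \left(\left(4 \cdot \frac{1}{256} - 66\right) - 273\right)^{2} = \left(\left(\frac{1}{64} - 66\right) - 273\right)^{2} = \left(- \frac{4223}{64} - 273\right)^{2} = \left(- \frac{21695}{64}\right)^{2} = \frac{470673025}{4096}$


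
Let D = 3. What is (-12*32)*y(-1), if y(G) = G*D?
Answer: 1152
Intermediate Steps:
y(G) = 3*G (y(G) = G*3 = 3*G)
(-12*32)*y(-1) = (-12*32)*(3*(-1)) = -384*(-3) = 1152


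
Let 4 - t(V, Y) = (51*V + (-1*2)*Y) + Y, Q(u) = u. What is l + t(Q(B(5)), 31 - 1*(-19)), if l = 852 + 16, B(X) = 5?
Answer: 667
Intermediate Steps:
t(V, Y) = 4 + Y - 51*V (t(V, Y) = 4 - ((51*V + (-1*2)*Y) + Y) = 4 - ((51*V - 2*Y) + Y) = 4 - ((-2*Y + 51*V) + Y) = 4 - (-Y + 51*V) = 4 + (Y - 51*V) = 4 + Y - 51*V)
l = 868
l + t(Q(B(5)), 31 - 1*(-19)) = 868 + (4 + (31 - 1*(-19)) - 51*5) = 868 + (4 + (31 + 19) - 255) = 868 + (4 + 50 - 255) = 868 - 201 = 667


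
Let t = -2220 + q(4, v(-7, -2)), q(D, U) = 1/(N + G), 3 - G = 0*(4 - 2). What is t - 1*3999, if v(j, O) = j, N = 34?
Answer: -230102/37 ≈ -6219.0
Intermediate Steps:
G = 3 (G = 3 - 0*(4 - 2) = 3 - 0*2 = 3 - 1*0 = 3 + 0 = 3)
q(D, U) = 1/37 (q(D, U) = 1/(34 + 3) = 1/37)
t = -82139/37 (t = -2220 + 1/37 = -82139/37 ≈ -2220.0)
t - 1*3999 = -82139/37 - 1*3999 = -82139/37 - 3999 = -230102/37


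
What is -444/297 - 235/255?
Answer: -4067/1683 ≈ -2.4165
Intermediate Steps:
-444/297 - 235/255 = -444*1/297 - 235*1/255 = -148/99 - 47/51 = -4067/1683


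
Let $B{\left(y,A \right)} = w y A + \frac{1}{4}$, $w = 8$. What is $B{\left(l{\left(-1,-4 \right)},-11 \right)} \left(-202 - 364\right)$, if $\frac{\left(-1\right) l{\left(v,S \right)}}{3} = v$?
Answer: $\frac{298565}{2} \approx 1.4928 \cdot 10^{5}$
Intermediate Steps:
$l{\left(v,S \right)} = - 3 v$
$B{\left(y,A \right)} = \frac{1}{4} + 8 A y$ ($B{\left(y,A \right)} = 8 y A + \frac{1}{4} = 8 A y + \frac{1}{4} = \frac{1}{4} + 8 A y$)
$B{\left(l{\left(-1,-4 \right)},-11 \right)} \left(-202 - 364\right) = \left(\frac{1}{4} + 8 \left(-11\right) \left(\left(-3\right) \left(-1\right)\right)\right) \left(-202 - 364\right) = \left(\frac{1}{4} + 8 \left(-11\right) 3\right) \left(-566\right) = \left(\frac{1}{4} - 264\right) \left(-566\right) = \left(- \frac{1055}{4}\right) \left(-566\right) = \frac{298565}{2}$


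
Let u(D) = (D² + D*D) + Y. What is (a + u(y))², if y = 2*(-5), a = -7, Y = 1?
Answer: 37636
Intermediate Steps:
y = -10
u(D) = 1 + 2*D² (u(D) = (D² + D*D) + 1 = (D² + D²) + 1 = 2*D² + 1 = 1 + 2*D²)
(a + u(y))² = (-7 + (1 + 2*(-10)²))² = (-7 + (1 + 2*100))² = (-7 + (1 + 200))² = (-7 + 201)² = 194² = 37636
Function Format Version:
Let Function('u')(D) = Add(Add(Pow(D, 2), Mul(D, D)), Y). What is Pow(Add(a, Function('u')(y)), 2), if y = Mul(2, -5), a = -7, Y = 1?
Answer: 37636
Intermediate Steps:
y = -10
Function('u')(D) = Add(1, Mul(2, Pow(D, 2))) (Function('u')(D) = Add(Add(Pow(D, 2), Mul(D, D)), 1) = Add(Add(Pow(D, 2), Pow(D, 2)), 1) = Add(Mul(2, Pow(D, 2)), 1) = Add(1, Mul(2, Pow(D, 2))))
Pow(Add(a, Function('u')(y)), 2) = Pow(Add(-7, Add(1, Mul(2, Pow(-10, 2)))), 2) = Pow(Add(-7, Add(1, Mul(2, 100))), 2) = Pow(Add(-7, Add(1, 200)), 2) = Pow(Add(-7, 201), 2) = Pow(194, 2) = 37636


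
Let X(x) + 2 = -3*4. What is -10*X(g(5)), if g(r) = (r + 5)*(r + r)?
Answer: 140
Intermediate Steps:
g(r) = 2*r*(5 + r) (g(r) = (5 + r)*(2*r) = 2*r*(5 + r))
X(x) = -14 (X(x) = -2 - 3*4 = -2 - 12 = -14)
-10*X(g(5)) = -10*(-14) = 140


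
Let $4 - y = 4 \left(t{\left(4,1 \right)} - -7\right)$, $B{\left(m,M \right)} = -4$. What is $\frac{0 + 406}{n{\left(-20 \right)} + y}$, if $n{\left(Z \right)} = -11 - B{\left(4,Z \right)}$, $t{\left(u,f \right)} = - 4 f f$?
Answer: $- \frac{406}{15} \approx -27.067$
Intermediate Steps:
$t{\left(u,f \right)} = - 4 f^{2}$
$y = -8$ ($y = 4 - 4 \left(- 4 \cdot 1^{2} - -7\right) = 4 - 4 \left(\left(-4\right) 1 + 7\right) = 4 - 4 \left(-4 + 7\right) = 4 - 4 \cdot 3 = 4 - 12 = -8$)
$n{\left(Z \right)} = -7$ ($n{\left(Z \right)} = -11 - -4 = -11 + 4 = -7$)
$\frac{0 + 406}{n{\left(-20 \right)} + y} = \frac{0 + 406}{-7 - 8} = \frac{406}{-15} = 406 \left(- \frac{1}{15}\right) = - \frac{406}{15}$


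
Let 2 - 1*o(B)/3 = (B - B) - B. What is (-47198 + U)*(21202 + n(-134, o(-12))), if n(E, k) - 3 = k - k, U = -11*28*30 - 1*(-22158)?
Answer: -726907400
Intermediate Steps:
U = 12918 (U = -308*30 + 22158 = -9240 + 22158 = 12918)
o(B) = 6 + 3*B (o(B) = 6 - 3*((B - B) - B) = 6 - 3*(0 - B) = 6 - (-3)*B = 6 + 3*B)
n(E, k) = 3 (n(E, k) = 3 + (k - k) = 3 + 0 = 3)
(-47198 + U)*(21202 + n(-134, o(-12))) = (-47198 + 12918)*(21202 + 3) = -34280*21205 = -726907400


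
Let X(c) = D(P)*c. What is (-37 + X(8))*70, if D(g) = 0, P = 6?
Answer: -2590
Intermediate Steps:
X(c) = 0 (X(c) = 0*c = 0)
(-37 + X(8))*70 = (-37 + 0)*70 = -37*70 = -2590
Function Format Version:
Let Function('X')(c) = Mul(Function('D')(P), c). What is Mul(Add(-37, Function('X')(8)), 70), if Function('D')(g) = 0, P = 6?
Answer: -2590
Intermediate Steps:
Function('X')(c) = 0 (Function('X')(c) = Mul(0, c) = 0)
Mul(Add(-37, Function('X')(8)), 70) = Mul(Add(-37, 0), 70) = Mul(-37, 70) = -2590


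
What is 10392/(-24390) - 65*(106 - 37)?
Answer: -18233257/4065 ≈ -4485.4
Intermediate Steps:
10392/(-24390) - 65*(106 - 37) = 10392*(-1/24390) - 65*69 = -1732/4065 - 1*4485 = -1732/4065 - 4485 = -18233257/4065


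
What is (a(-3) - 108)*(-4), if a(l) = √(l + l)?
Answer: 432 - 4*I*√6 ≈ 432.0 - 9.798*I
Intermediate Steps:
a(l) = √2*√l (a(l) = √(2*l) = √2*√l)
(a(-3) - 108)*(-4) = (√2*√(-3) - 108)*(-4) = (√2*(I*√3) - 108)*(-4) = (I*√6 - 108)*(-4) = (-108 + I*√6)*(-4) = 432 - 4*I*√6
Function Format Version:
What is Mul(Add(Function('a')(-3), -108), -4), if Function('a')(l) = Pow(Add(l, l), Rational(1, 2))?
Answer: Add(432, Mul(-4, I, Pow(6, Rational(1, 2)))) ≈ Add(432.00, Mul(-9.7980, I))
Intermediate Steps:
Function('a')(l) = Mul(Pow(2, Rational(1, 2)), Pow(l, Rational(1, 2))) (Function('a')(l) = Pow(Mul(2, l), Rational(1, 2)) = Mul(Pow(2, Rational(1, 2)), Pow(l, Rational(1, 2))))
Mul(Add(Function('a')(-3), -108), -4) = Mul(Add(Mul(Pow(2, Rational(1, 2)), Pow(-3, Rational(1, 2))), -108), -4) = Mul(Add(Mul(Pow(2, Rational(1, 2)), Mul(I, Pow(3, Rational(1, 2)))), -108), -4) = Mul(Add(Mul(I, Pow(6, Rational(1, 2))), -108), -4) = Mul(Add(-108, Mul(I, Pow(6, Rational(1, 2)))), -4) = Add(432, Mul(-4, I, Pow(6, Rational(1, 2))))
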